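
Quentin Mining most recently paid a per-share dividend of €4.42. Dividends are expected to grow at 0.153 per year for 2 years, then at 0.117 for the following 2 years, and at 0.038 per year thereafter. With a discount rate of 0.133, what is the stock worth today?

€66.65

Three-stage DDM. Project D₁…D_4; terminal Gordon value at t=4 with g = 0.038; discount at r = 0.133.
D_1 = 5.0963
D_2 = 5.8760
D_3 = 6.5635
D_4 = 7.3314
TV_4 = 7.6100/(0.133−0.038) = 80.1052
P₀ = Σ Dₜ/(1+r)ᵗ + TV_4/(1+r)^4 = 66.6490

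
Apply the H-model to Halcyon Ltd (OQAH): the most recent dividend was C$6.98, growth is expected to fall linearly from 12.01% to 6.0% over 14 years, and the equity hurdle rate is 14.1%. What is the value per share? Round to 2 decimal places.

H-model: P₀ = D₀[(1+g_L) + H(g_S−g_L)]/(r−g_L), with H = 14/2 = 7.
P₀ = 6.98 × [(1+0.06) + 7×(0.1201−0.06)] / (0.141−0.06)
   = 6.98 × 1.4807 / 0.081 = 127.5961

C$127.60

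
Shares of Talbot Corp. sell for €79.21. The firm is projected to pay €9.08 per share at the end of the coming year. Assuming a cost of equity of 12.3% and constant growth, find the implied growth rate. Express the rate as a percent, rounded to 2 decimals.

From P₀ = D₁/(r − g), the implied growth is g = r − D₁/P₀.
g = 0.123 − 9.08/79.21 = 0.123 − 0.11463 = 0.00837

0.84%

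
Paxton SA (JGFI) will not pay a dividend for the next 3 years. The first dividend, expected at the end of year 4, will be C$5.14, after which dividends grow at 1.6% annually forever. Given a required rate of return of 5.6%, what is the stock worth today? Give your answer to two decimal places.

C$109.12

Deferred-dividend DDM. At t=3 the remaining stream is a growing perpetuity with first payment D_4 = 5.14.
V_3 = D_4/(r−g) = 5.14/(0.056−0.016) = 128.5000
P₀ = V_3/(1+r)^3 = 128.5000/(1+0.056)^3 = 109.1218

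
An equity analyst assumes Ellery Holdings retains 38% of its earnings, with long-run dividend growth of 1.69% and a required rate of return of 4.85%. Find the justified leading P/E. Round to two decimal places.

Payout ratio b = 1 − 0.38 = 0.62.
Justified leading P/E = b/(r−g) = 0.62/(0.0485−0.0169) = 19.6203

19.62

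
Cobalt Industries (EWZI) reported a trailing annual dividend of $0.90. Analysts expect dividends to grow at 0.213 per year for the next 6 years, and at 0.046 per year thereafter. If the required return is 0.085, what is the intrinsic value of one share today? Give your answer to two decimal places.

Two-stage DDM. Project D₁…D_6 at 0.213, terminal growth 0.046, discount at r = 0.085.
D_1 = 1.0917
D_2 = 1.3242
D_3 = 1.6063
D_4 = 1.9484
D_5 = 2.3635
D_6 = 2.8669
Terminal value at t=6: TV = D_7/(r−g) = 2.9987/(0.085−0.046) = 76.8908
P₀ = 1.0917/(1+0.085)^1 + 1.3242/(1+0.085)^2 + 1.6063/(1+0.085)^3 + 1.9484/(1+0.085)^4 + 2.3635/(1+0.085)^5 + 2.8669/(1+0.085)^6 + 76.8908/(1+0.085)^6 = 55.2534

$55.25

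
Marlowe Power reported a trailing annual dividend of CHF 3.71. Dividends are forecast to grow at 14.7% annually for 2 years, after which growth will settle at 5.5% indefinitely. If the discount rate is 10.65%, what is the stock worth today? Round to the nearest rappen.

CHF 89.50

Two-stage DDM. Project D₁…D_2 at 0.147, terminal growth 0.055, discount at r = 0.1065.
D_1 = 4.2554
D_2 = 4.8809
Terminal value at t=2: TV = D_3/(r−g) = 5.1494/(0.1065−0.055) = 99.9876
P₀ = 4.2554/(1+0.1065)^1 + 4.8809/(1+0.1065)^2 + 99.9876/(1+0.1065)^2 = 89.4987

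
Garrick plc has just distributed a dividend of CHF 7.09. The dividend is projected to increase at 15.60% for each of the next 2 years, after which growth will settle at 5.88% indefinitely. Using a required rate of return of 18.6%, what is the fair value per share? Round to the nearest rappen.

Two-stage DDM. Project D₁…D_2 at 0.156, terminal growth 0.0588, discount at r = 0.186.
D_1 = 8.1960
D_2 = 9.4746
Terminal value at t=2: TV = D_3/(r−g) = 10.0317/(0.186−0.0588) = 78.8658
P₀ = 8.1960/(1+0.186)^1 + 9.4746/(1+0.186)^2 + 78.8658/(1+0.186)^2 = 69.7151

CHF 69.72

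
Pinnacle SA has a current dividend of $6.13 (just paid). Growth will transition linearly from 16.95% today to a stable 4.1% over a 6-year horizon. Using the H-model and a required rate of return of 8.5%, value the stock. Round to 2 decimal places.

H-model: P₀ = D₀[(1+g_L) + H(g_S−g_L)]/(r−g_L), with H = 6/2 = 3.
P₀ = 6.13 × [(1+0.041) + 3×(0.1695−0.041)] / (0.085−0.041)
   = 6.13 × 1.4265 / 0.044 = 198.7374

$198.74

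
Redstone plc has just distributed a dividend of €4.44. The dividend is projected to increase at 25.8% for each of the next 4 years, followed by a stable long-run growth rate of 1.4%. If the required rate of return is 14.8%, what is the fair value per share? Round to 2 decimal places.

€70.89

Two-stage DDM. Project D₁…D_4 at 0.258, terminal growth 0.014, discount at r = 0.148.
D_1 = 5.5855
D_2 = 7.0266
D_3 = 8.8394
D_4 = 11.1200
Terminal value at t=4: TV = D_5/(r−g) = 11.2757/(0.148−0.014) = 84.1470
P₀ = 5.5855/(1+0.148)^1 + 7.0266/(1+0.148)^2 + 8.8394/(1+0.148)^3 + 11.1200/(1+0.148)^4 + 84.1470/(1+0.148)^4 = 70.8894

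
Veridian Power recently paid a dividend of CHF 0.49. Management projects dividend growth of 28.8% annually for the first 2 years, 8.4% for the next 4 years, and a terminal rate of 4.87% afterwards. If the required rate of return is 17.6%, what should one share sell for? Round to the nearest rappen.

CHF 6.55

Three-stage DDM. Project D₁…D_6; terminal Gordon value at t=6 with g = 0.0487; discount at r = 0.176.
D_1 = 0.6311
D_2 = 0.8129
D_3 = 0.8812
D_4 = 0.9552
D_5 = 1.0354
D_6 = 1.1224
TV_6 = 1.1771/(0.176−0.0487) = 9.2463
P₀ = Σ Dₜ/(1+r)ᵗ + TV_6/(1+r)^6 = 6.5459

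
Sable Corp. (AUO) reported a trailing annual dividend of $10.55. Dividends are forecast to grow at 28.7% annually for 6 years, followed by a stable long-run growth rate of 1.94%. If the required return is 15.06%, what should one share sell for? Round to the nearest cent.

$255.96

Two-stage DDM. Project D₁…D_6 at 0.287, terminal growth 0.0194, discount at r = 0.1506.
D_1 = 13.5778
D_2 = 17.4747
D_3 = 22.4899
D_4 = 28.9445
D_5 = 37.2516
D_6 = 47.9428
Terminal value at t=6: TV = D_7/(r−g) = 48.8729/(0.1506−0.0194) = 372.5071
P₀ = 13.5778/(1+0.1506)^1 + 17.4747/(1+0.1506)^2 + 22.4899/(1+0.1506)^3 + 28.9445/(1+0.1506)^4 + 37.2516/(1+0.1506)^5 + 47.9428/(1+0.1506)^6 + 372.5071/(1+0.1506)^6 = 255.9558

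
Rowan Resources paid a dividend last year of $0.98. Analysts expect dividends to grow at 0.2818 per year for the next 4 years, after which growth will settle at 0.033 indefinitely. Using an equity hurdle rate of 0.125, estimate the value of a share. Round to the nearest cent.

$24.03

Two-stage DDM. Project D₁…D_4 at 0.2818, terminal growth 0.033, discount at r = 0.125.
D_1 = 1.2562
D_2 = 1.6102
D_3 = 2.0639
D_4 = 2.6455
Terminal value at t=4: TV = D_5/(r−g) = 2.7328/(0.125−0.033) = 29.7043
P₀ = 1.2562/(1+0.125)^1 + 1.6102/(1+0.125)^2 + 2.0639/(1+0.125)^3 + 2.6455/(1+0.125)^4 + 29.7043/(1+0.125)^4 = 24.0342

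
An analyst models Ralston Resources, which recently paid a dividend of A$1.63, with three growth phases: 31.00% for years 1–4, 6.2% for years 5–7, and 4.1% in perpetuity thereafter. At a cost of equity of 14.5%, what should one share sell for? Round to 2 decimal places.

A$38.76

Three-stage DDM. Project D₁…D_7; terminal Gordon value at t=7 with g = 0.041; discount at r = 0.145.
D_1 = 2.1353
D_2 = 2.7972
D_3 = 3.6644
D_4 = 4.8003
D_5 = 5.0980
D_6 = 5.4140
D_7 = 5.7497
TV_7 = 5.9855/(0.145−0.041) = 57.5524
P₀ = Σ Dₜ/(1+r)ᵗ + TV_7/(1+r)^7 = 38.7602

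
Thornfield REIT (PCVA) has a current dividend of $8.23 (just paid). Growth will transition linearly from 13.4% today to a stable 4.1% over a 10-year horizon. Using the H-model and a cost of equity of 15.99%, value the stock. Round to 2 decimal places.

H-model: P₀ = D₀[(1+g_L) + H(g_S−g_L)]/(r−g_L), with H = 10/2 = 5.
P₀ = 8.23 × [(1+0.041) + 5×(0.134−0.041)] / (0.1599−0.041)
   = 8.23 × 1.5060 / 0.1189 = 104.2421

$104.24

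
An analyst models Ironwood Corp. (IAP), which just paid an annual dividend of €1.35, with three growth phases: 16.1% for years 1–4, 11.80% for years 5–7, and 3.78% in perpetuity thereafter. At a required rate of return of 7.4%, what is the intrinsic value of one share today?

Three-stage DDM. Project D₁…D_7; terminal Gordon value at t=7 with g = 0.0378; discount at r = 0.074.
D_1 = 1.5674
D_2 = 1.8197
D_3 = 2.1127
D_4 = 2.4528
D_5 = 2.7422
D_6 = 3.0658
D_7 = 3.4276
TV_7 = 3.5571/(0.074−0.0378) = 98.2637
P₀ = Σ Dₜ/(1+r)ᵗ + TV_7/(1+r)^7 = 72.1980

€72.20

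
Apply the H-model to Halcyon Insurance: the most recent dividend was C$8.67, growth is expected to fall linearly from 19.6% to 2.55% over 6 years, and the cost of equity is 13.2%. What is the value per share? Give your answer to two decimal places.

H-model: P₀ = D₀[(1+g_L) + H(g_S−g_L)]/(r−g_L), with H = 6/2 = 3.
P₀ = 8.67 × [(1+0.0255) + 3×(0.196−0.0255)] / (0.132−0.0255)
   = 8.67 × 1.5370 / 0.1065 = 125.1248

C$125.12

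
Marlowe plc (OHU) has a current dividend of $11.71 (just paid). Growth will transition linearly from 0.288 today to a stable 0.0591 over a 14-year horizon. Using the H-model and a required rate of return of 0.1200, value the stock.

$511.74

H-model: P₀ = D₀[(1+g_L) + H(g_S−g_L)]/(r−g_L), with H = 14/2 = 7.
P₀ = 11.71 × [(1+0.0591) + 7×(0.288−0.0591)] / (0.12−0.0591)
   = 11.71 × 2.6614 / 0.0609 = 511.7405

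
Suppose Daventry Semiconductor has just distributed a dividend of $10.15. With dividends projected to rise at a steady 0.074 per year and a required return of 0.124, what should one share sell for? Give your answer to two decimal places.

$218.02

Gordon growth model: P₀ = D₁/(r − g). D₁ = 10.15 × (1 + 0.074) = 10.9011.
P₀ = 10.9011 / (0.124 − 0.074) = 10.9011 / 0.05 = 218.0220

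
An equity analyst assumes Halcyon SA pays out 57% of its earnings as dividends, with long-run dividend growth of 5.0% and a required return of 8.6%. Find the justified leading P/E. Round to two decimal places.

Justified leading P/E = b/(r−g) = 0.57/(0.086−0.05) = 15.8333

15.83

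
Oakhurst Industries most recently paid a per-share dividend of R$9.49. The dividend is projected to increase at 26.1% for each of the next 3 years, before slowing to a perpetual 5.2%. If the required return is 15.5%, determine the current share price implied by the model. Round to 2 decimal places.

Two-stage DDM. Project D₁…D_3 at 0.261, terminal growth 0.052, discount at r = 0.155.
D_1 = 11.9669
D_2 = 15.0902
D_3 = 19.0288
Terminal value at t=3: TV = D_4/(r−g) = 20.0183/(0.155−0.052) = 194.3524
P₀ = 11.9669/(1+0.155)^1 + 15.0902/(1+0.155)^2 + 19.0288/(1+0.155)^3 + 194.3524/(1+0.155)^3 = 160.1602

R$160.16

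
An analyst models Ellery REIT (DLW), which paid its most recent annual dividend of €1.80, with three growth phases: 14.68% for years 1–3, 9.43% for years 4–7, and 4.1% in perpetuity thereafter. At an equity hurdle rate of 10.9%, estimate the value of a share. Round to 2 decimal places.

Three-stage DDM. Project D₁…D_7; terminal Gordon value at t=7 with g = 0.041; discount at r = 0.109.
D_1 = 2.0642
D_2 = 2.3673
D_3 = 2.7148
D_4 = 2.9708
D_5 = 3.2509
D_6 = 3.5575
D_7 = 3.8930
TV_7 = 4.0526/(0.109−0.041) = 59.5968
P₀ = Σ Dₜ/(1+r)ᵗ + TV_7/(1+r)^7 = 42.3648

€42.36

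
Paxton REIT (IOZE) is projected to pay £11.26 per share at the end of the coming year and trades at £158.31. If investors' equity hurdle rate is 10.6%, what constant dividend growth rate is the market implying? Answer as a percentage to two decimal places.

3.49%

From P₀ = D₁/(r − g), the implied growth is g = r − D₁/P₀.
g = 0.106 − 11.26/158.31 = 0.106 − 0.07113 = 0.03487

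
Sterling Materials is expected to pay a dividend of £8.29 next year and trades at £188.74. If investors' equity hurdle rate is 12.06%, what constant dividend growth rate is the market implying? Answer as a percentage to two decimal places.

7.67%

From P₀ = D₁/(r − g), the implied growth is g = r − D₁/P₀.
g = 0.1206 − 8.29/188.74 = 0.1206 − 0.04392 = 0.07668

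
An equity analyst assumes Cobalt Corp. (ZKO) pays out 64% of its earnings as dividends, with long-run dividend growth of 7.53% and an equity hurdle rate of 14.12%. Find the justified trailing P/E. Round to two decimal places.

Justified trailing P/E = b(1+g)/(r−g) = 0.64×(1+0.0753)/(0.1412−0.0753) = 10.4430

10.44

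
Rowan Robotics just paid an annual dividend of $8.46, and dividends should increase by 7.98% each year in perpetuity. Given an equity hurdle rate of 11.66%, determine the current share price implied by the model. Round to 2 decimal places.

Gordon growth model: P₀ = D₁/(r − g). D₁ = 8.46 × (1 + 0.0798) = 9.1351.
P₀ = 9.1351 / (0.1166 − 0.0798) = 9.1351 / 0.0368 = 248.2366

$248.24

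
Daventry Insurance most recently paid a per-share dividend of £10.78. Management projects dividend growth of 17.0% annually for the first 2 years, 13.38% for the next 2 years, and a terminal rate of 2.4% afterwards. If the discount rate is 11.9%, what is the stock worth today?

Three-stage DDM. Project D₁…D_4; terminal Gordon value at t=4 with g = 0.024; discount at r = 0.119.
D_1 = 12.6126
D_2 = 14.7567
D_3 = 16.7312
D_4 = 18.9698
TV_4 = 19.4251/(0.119−0.024) = 204.4748
P₀ = Σ Dₜ/(1+r)ᵗ + TV_4/(1+r)^4 = 177.5086

£177.51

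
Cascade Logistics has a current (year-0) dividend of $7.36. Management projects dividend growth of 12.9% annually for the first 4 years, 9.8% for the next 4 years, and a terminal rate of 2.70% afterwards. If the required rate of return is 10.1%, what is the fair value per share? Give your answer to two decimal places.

Three-stage DDM. Project D₁…D_8; terminal Gordon value at t=8 with g = 0.027; discount at r = 0.101.
D_1 = 8.3094
D_2 = 9.3814
D_3 = 10.5916
D_4 = 11.9579
D_5 = 13.1297
D_6 = 14.4164
D_7 = 15.8293
D_8 = 17.3805
TV_8 = 17.8498/(0.101−0.027) = 241.2135
P₀ = Σ Dₜ/(1+r)ᵗ + TV_8/(1+r)^8 = 175.4027

$175.40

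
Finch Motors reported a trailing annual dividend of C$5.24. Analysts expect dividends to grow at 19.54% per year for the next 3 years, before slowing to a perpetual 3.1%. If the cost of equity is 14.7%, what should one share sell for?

C$69.81

Two-stage DDM. Project D₁…D_3 at 0.1954, terminal growth 0.031, discount at r = 0.147.
D_1 = 6.2639
D_2 = 7.4879
D_3 = 8.9510
Terminal value at t=3: TV = D_4/(r−g) = 9.2285/(0.147−0.031) = 79.5558
P₀ = 6.2639/(1+0.147)^1 + 7.4879/(1+0.147)^2 + 8.9510/(1+0.147)^3 + 79.5558/(1+0.147)^3 = 69.8051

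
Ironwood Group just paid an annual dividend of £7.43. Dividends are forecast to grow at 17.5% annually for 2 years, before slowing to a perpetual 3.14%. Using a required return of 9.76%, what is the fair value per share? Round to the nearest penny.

£149.13

Two-stage DDM. Project D₁…D_2 at 0.175, terminal growth 0.0314, discount at r = 0.0976.
D_1 = 8.7302
D_2 = 10.2580
Terminal value at t=2: TV = D_3/(r−g) = 10.5801/(0.0976−0.0314) = 159.8209
P₀ = 8.7302/(1+0.0976)^1 + 10.2580/(1+0.0976)^2 + 159.8209/(1+0.0976)^2 = 149.1305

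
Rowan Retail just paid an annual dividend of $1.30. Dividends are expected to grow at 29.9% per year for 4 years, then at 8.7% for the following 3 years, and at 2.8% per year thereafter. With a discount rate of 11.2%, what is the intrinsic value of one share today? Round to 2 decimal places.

Three-stage DDM. Project D₁…D_7; terminal Gordon value at t=7 with g = 0.028; discount at r = 0.112.
D_1 = 1.6887
D_2 = 2.1936
D_3 = 2.8495
D_4 = 3.7015
D_5 = 4.0236
D_6 = 4.3736
D_7 = 4.7541
TV_7 = 4.8872/(0.112−0.028) = 58.1812
P₀ = Σ Dₜ/(1+r)ᵗ + TV_7/(1+r)^7 = 42.3990

$42.40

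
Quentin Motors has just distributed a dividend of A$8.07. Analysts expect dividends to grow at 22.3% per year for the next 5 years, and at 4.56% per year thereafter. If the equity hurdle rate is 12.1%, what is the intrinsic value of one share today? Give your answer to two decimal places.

Two-stage DDM. Project D₁…D_5 at 0.223, terminal growth 0.0456, discount at r = 0.121.
D_1 = 9.8696
D_2 = 12.0705
D_3 = 14.7623
D_4 = 18.0542
D_5 = 22.0803
Terminal value at t=5: TV = D_6/(r−g) = 23.0872/(0.121−0.0456) = 306.1964
P₀ = 9.8696/(1+0.121)^1 + 12.0705/(1+0.121)^2 + 14.7623/(1+0.121)^3 + 18.0542/(1+0.121)^4 + 22.0803/(1+0.121)^5 + 306.1964/(1+0.121)^5 = 225.7657

A$225.77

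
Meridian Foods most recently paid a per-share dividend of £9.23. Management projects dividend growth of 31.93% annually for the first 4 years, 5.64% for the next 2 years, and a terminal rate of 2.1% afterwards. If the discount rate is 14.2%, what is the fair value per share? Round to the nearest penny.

Three-stage DDM. Project D₁…D_6; terminal Gordon value at t=6 with g = 0.021; discount at r = 0.142.
D_1 = 12.1771
D_2 = 16.0653
D_3 = 21.1949
D_4 = 27.9625
D_5 = 29.5396
D_6 = 31.2056
TV_6 = 31.8609/(0.142−0.021) = 263.3135
P₀ = Σ Dₜ/(1+r)ᵗ + TV_6/(1+r)^6 = 201.6360

£201.64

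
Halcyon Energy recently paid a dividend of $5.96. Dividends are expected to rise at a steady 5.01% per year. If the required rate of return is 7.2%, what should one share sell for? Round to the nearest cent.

$285.78

Gordon growth model: P₀ = D₁/(r − g). D₁ = 5.96 × (1 + 0.0501) = 6.2586.
P₀ = 6.2586 / (0.072 − 0.0501) = 6.2586 / 0.0219 = 285.7806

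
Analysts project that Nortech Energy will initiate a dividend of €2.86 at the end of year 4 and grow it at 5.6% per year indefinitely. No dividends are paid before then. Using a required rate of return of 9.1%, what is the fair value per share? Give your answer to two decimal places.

€62.93

Deferred-dividend DDM. At t=3 the remaining stream is a growing perpetuity with first payment D_4 = 2.86.
V_3 = D_4/(r−g) = 2.86/(0.091−0.056) = 81.7143
P₀ = V_3/(1+r)^3 = 81.7143/(1+0.091)^3 = 62.9251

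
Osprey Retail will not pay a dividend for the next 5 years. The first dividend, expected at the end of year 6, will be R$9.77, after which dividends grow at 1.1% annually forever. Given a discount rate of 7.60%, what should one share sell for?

R$104.21

Deferred-dividend DDM. At t=5 the remaining stream is a growing perpetuity with first payment D_6 = 9.77.
V_5 = D_6/(r−g) = 9.77/(0.076−0.011) = 150.3077
P₀ = V_5/(1+r)^5 = 150.3077/(1+0.076)^5 = 104.2125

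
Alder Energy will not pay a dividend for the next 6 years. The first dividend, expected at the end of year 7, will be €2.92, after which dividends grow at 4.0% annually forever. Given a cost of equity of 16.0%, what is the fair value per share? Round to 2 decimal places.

Deferred-dividend DDM. At t=6 the remaining stream is a growing perpetuity with first payment D_7 = 2.92.
V_6 = D_7/(r−g) = 2.92/(0.16−0.04) = 24.3333
P₀ = V_6/(1+r)^6 = 24.3333/(1+0.16)^6 = 9.9874

€9.99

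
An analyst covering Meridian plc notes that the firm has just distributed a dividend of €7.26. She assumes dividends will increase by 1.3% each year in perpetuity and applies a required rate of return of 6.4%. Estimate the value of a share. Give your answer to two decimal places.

€144.20

Gordon growth model: P₀ = D₁/(r − g). D₁ = 7.26 × (1 + 0.013) = 7.3544.
P₀ = 7.3544 / (0.064 − 0.013) = 7.3544 / 0.051 = 144.2035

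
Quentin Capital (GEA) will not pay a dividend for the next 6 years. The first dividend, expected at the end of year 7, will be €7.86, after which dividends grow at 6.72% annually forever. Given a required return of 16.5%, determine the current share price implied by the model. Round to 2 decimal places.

Deferred-dividend DDM. At t=6 the remaining stream is a growing perpetuity with first payment D_7 = 7.86.
V_6 = D_7/(r−g) = 7.86/(0.165−0.0672) = 80.3681
P₀ = V_6/(1+r)^6 = 80.3681/(1+0.165)^6 = 32.1461

€32.15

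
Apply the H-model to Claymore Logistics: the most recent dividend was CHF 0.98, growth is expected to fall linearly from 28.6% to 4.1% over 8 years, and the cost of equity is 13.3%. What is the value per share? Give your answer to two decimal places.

CHF 21.53

H-model: P₀ = D₀[(1+g_L) + H(g_S−g_L)]/(r−g_L), with H = 8/2 = 4.
P₀ = 0.98 × [(1+0.041) + 4×(0.286−0.041)] / (0.133−0.041)
   = 0.98 × 2.0210 / 0.092 = 21.5280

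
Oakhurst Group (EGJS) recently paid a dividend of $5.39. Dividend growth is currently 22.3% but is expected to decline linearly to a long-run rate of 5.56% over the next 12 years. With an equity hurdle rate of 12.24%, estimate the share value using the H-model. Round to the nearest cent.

H-model: P₀ = D₀[(1+g_L) + H(g_S−g_L)]/(r−g_L), with H = 12/2 = 6.
P₀ = 5.39 × [(1+0.0556) + 6×(0.223−0.0556)] / (0.1224−0.0556)
   = 5.39 × 2.0600 / 0.0668 = 166.2186

$166.22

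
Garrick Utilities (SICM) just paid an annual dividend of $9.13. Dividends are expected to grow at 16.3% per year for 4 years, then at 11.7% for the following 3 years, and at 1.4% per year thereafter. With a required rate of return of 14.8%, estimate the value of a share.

Three-stage DDM. Project D₁…D_7; terminal Gordon value at t=7 with g = 0.014; discount at r = 0.148.
D_1 = 10.6182
D_2 = 12.3490
D_3 = 14.3618
D_4 = 16.7028
D_5 = 18.6570
D_6 = 20.8399
D_7 = 23.2782
TV_7 = 23.6041/(0.148−0.014) = 176.1499
P₀ = Σ Dₜ/(1+r)ᵗ + TV_7/(1+r)^7 = 132.0813

$132.08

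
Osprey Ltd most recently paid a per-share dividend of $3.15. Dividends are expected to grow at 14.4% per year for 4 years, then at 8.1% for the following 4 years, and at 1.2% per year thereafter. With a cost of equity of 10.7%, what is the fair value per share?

$62.04

Three-stage DDM. Project D₁…D_8; terminal Gordon value at t=8 with g = 0.012; discount at r = 0.107.
D_1 = 3.6036
D_2 = 4.1225
D_3 = 4.7162
D_4 = 5.3953
D_5 = 5.8323
D_6 = 6.3047
D_7 = 6.8154
D_8 = 7.3675
TV_8 = 7.4559/(0.107−0.012) = 78.4828
P₀ = Σ Dₜ/(1+r)ᵗ + TV_8/(1+r)^8 = 62.0364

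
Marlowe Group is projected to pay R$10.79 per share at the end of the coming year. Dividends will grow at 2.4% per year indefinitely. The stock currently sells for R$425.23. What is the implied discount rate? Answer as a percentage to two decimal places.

4.94%

Rearranging the constant-growth DDM: r = D₁/P₀ + g.
r = 10.7900 / 425.23 + 0.024 = 0.02537 + 0.024 = 0.04937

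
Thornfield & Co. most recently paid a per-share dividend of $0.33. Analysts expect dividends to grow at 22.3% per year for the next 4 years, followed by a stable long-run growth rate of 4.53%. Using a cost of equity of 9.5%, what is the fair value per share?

$12.55

Two-stage DDM. Project D₁…D_4 at 0.223, terminal growth 0.0453, discount at r = 0.095.
D_1 = 0.4036
D_2 = 0.4936
D_3 = 0.6037
D_4 = 0.7383
Terminal value at t=4: TV = D_5/(r−g) = 0.7717/(0.095−0.0453) = 15.5276
P₀ = 0.4036/(1+0.095)^1 + 0.4936/(1+0.095)^2 + 0.6037/(1+0.095)^3 + 0.7383/(1+0.095)^4 + 15.5276/(1+0.095)^4 = 12.5541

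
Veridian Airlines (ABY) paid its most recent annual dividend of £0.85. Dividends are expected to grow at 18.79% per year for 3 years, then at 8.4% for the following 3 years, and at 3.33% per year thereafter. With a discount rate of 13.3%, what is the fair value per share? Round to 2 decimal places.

Three-stage DDM. Project D₁…D_6; terminal Gordon value at t=6 with g = 0.0333; discount at r = 0.133.
D_1 = 1.0097
D_2 = 1.1994
D_3 = 1.4248
D_4 = 1.5445
D_5 = 1.6742
D_6 = 1.8149
TV_6 = 1.8753/(0.133−0.0333) = 18.8095
P₀ = Σ Dₜ/(1+r)ᵗ + TV_6/(1+r)^6 = 14.3892

£14.39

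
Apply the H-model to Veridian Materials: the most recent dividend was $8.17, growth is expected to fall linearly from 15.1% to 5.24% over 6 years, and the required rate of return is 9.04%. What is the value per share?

$289.86

H-model: P₀ = D₀[(1+g_L) + H(g_S−g_L)]/(r−g_L), with H = 6/2 = 3.
P₀ = 8.17 × [(1+0.0524) + 3×(0.151−0.0524)] / (0.0904−0.0524)
   = 8.17 × 1.3482 / 0.038 = 289.8630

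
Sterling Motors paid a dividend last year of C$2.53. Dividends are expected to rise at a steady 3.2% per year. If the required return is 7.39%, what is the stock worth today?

C$62.31

Gordon growth model: P₀ = D₁/(r − g). D₁ = 2.53 × (1 + 0.032) = 2.6110.
P₀ = 2.6110 / (0.0739 − 0.032) = 2.6110 / 0.0419 = 62.3141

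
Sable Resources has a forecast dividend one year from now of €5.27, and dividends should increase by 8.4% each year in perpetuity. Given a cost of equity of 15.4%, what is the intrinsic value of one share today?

€75.29

Gordon growth model: P₀ = D₁/(r − g), with D₁ = 5.27 given directly.
P₀ = 5.2700 / (0.154 − 0.084) = 5.2700 / 0.07 = 75.2857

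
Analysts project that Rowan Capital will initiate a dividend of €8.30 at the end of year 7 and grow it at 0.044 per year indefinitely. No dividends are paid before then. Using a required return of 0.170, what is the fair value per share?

€25.68

Deferred-dividend DDM. At t=6 the remaining stream is a growing perpetuity with first payment D_7 = 8.30.
V_6 = D_7/(r−g) = 8.30/(0.17−0.044) = 65.8730
P₀ = V_6/(1+r)^6 = 65.8730/(1+0.17)^6 = 25.6798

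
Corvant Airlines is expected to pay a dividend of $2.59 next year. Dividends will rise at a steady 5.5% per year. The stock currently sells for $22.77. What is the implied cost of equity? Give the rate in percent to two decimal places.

Rearranging the constant-growth DDM: r = D₁/P₀ + g.
r = 2.5900 / 22.77 + 0.055 = 0.11375 + 0.055 = 0.16875

16.87%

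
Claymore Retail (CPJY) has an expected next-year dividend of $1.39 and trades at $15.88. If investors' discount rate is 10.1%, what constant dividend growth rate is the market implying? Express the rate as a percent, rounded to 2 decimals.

1.35%

From P₀ = D₁/(r − g), the implied growth is g = r − D₁/P₀.
g = 0.101 − 1.39/15.88 = 0.101 − 0.08753 = 0.01347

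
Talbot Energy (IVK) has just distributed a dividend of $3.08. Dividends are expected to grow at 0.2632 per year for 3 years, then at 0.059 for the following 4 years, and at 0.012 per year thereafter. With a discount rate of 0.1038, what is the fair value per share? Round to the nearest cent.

Three-stage DDM. Project D₁…D_7; terminal Gordon value at t=7 with g = 0.012; discount at r = 0.1038.
D_1 = 3.8907
D_2 = 4.9147
D_3 = 6.2082
D_4 = 6.5745
D_5 = 6.9624
D_6 = 7.3732
D_7 = 7.8082
TV_7 = 7.9019/(0.1038−0.012) = 86.0773
P₀ = Σ Dₜ/(1+r)ᵗ + TV_7/(1+r)^7 = 71.9588

$71.96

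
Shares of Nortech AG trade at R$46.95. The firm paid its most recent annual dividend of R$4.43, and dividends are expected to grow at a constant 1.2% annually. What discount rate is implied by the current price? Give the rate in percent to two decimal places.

Rearranging the constant-growth DDM: r = D₁/P₀ + g.
D₁ = 4.43 × (1 + 0.012) = 4.4832.
r = 4.4832 / 46.95 + 0.012 = 0.09549 + 0.012 = 0.10749

10.75%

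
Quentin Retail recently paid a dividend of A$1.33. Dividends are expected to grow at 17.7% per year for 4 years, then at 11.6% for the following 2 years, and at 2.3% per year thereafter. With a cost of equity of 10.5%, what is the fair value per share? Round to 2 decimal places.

A$31.51

Three-stage DDM. Project D₁…D_6; terminal Gordon value at t=6 with g = 0.023; discount at r = 0.105.
D_1 = 1.5654
D_2 = 1.8425
D_3 = 2.1686
D_4 = 2.5525
D_5 = 2.8485
D_6 = 3.1790
TV_6 = 3.2521/(0.105−0.023) = 39.6595
P₀ = Σ Dₜ/(1+r)ᵗ + TV_6/(1+r)^6 = 31.5061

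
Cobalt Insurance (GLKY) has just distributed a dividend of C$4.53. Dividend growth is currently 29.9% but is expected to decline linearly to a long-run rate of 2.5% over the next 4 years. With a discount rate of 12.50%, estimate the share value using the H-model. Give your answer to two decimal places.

H-model: P₀ = D₀[(1+g_L) + H(g_S−g_L)]/(r−g_L), with H = 4/2 = 2.
P₀ = 4.53 × [(1+0.025) + 2×(0.299−0.025)] / (0.125−0.025)
   = 4.53 × 1.5730 / 0.1 = 71.2569

C$71.26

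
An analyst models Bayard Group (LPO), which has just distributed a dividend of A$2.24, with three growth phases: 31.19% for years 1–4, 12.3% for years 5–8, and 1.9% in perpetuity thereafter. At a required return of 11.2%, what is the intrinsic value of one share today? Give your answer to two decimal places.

Three-stage DDM. Project D₁…D_8; terminal Gordon value at t=8 with g = 0.019; discount at r = 0.112.
D_1 = 2.9387
D_2 = 3.8552
D_3 = 5.0577
D_4 = 6.6352
D_5 = 7.4513
D_6 = 8.3678
D_7 = 9.3970
D_8 = 10.5529
TV_8 = 10.7534/(0.112−0.019) = 115.6275
P₀ = Σ Dₜ/(1+r)ᵗ + TV_8/(1+r)^8 = 81.0257

A$81.03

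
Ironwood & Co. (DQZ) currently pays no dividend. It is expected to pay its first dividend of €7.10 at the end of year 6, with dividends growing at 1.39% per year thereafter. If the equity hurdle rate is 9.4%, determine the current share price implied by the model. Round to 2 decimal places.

Deferred-dividend DDM. At t=5 the remaining stream is a growing perpetuity with first payment D_6 = 7.10.
V_5 = D_6/(r−g) = 7.10/(0.094−0.0139) = 88.6392
P₀ = V_5/(1+r)^5 = 88.6392/(1+0.094)^5 = 56.5639

€56.56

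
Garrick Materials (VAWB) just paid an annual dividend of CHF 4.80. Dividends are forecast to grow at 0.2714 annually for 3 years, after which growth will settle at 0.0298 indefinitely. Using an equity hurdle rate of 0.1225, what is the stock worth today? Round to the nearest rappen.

CHF 96.05

Two-stage DDM. Project D₁…D_3 at 0.2714, terminal growth 0.0298, discount at r = 0.1225.
D_1 = 6.1027
D_2 = 7.7590
D_3 = 9.8648
Terminal value at t=3: TV = D_4/(r−g) = 10.1588/(0.1225−0.0298) = 109.5875
P₀ = 6.1027/(1+0.1225)^1 + 7.7590/(1+0.1225)^2 + 9.8648/(1+0.1225)^3 + 109.5875/(1+0.1225)^3 = 96.0516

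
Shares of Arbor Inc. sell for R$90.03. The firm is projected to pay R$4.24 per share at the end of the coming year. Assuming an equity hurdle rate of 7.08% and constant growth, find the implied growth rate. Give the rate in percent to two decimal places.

2.37%

From P₀ = D₁/(r − g), the implied growth is g = r − D₁/P₀.
g = 0.0708 − 4.24/90.03 = 0.0708 − 0.04710 = 0.02370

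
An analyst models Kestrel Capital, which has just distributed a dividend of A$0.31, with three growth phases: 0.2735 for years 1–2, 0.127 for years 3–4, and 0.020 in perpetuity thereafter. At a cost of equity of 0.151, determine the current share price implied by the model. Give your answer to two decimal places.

Three-stage DDM. Project D₁…D_4; terminal Gordon value at t=4 with g = 0.02; discount at r = 0.151.
D_1 = 0.3948
D_2 = 0.5028
D_3 = 0.5666
D_4 = 0.6386
TV_4 = 0.6513/(0.151−0.02) = 4.9721
P₀ = Σ Dₜ/(1+r)ᵗ + TV_4/(1+r)^4 = 4.2908

A$4.29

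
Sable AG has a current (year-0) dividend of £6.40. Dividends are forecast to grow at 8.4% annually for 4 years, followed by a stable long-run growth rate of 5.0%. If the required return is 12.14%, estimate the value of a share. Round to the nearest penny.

Two-stage DDM. Project D₁…D_4 at 0.084, terminal growth 0.05, discount at r = 0.1214.
D_1 = 6.9376
D_2 = 7.5204
D_3 = 8.1521
D_4 = 8.8368
Terminal value at t=4: TV = D_5/(r−g) = 9.2787/(0.1214−0.05) = 129.9536
P₀ = 6.9376/(1+0.1214)^1 + 7.5204/(1+0.1214)^2 + 8.1521/(1+0.1214)^3 + 8.8368/(1+0.1214)^4 + 129.9536/(1+0.1214)^4 = 105.7117

£105.71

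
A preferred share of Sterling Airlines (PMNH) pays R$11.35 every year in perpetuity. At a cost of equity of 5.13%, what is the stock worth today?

Zero-growth DDM (perpetuity): P₀ = D/r = 11.35 / 0.0513 = 221.2476

R$221.25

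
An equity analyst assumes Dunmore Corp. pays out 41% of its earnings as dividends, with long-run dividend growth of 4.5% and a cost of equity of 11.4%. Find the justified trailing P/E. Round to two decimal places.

6.21

Justified trailing P/E = b(1+g)/(r−g) = 0.41×(1+0.045)/(0.114−0.045) = 6.2094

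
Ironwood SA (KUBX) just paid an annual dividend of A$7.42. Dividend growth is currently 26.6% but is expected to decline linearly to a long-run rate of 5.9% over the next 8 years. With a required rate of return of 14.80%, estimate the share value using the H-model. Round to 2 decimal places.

H-model: P₀ = D₀[(1+g_L) + H(g_S−g_L)]/(r−g_L), with H = 8/2 = 4.
P₀ = 7.42 × [(1+0.059) + 4×(0.266−0.059)] / (0.148−0.059)
   = 7.42 × 1.8870 / 0.089 = 157.3207

A$157.32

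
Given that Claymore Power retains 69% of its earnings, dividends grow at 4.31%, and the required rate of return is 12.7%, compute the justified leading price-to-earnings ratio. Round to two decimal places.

3.69

Payout ratio b = 1 − 0.69 = 0.31.
Justified leading P/E = b/(r−g) = 0.31/(0.127−0.0431) = 3.6949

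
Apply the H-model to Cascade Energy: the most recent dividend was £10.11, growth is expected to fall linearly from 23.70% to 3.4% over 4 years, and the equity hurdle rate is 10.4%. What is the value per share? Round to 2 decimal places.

£207.98

H-model: P₀ = D₀[(1+g_L) + H(g_S−g_L)]/(r−g_L), with H = 4/2 = 2.
P₀ = 10.11 × [(1+0.034) + 2×(0.237−0.034)] / (0.104−0.034)
   = 10.11 × 1.4400 / 0.07 = 207.9771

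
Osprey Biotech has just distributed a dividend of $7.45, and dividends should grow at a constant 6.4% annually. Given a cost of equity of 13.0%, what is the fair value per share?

$120.10

Gordon growth model: P₀ = D₁/(r − g). D₁ = 7.45 × (1 + 0.064) = 7.9268.
P₀ = 7.9268 / (0.13 − 0.064) = 7.9268 / 0.066 = 120.1030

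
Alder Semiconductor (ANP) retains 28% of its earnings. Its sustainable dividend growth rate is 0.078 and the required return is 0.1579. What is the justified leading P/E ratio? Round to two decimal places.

9.01

Payout ratio b = 1 − 0.28 = 0.72.
Justified leading P/E = b/(r−g) = 0.72/(0.1579−0.078) = 9.0113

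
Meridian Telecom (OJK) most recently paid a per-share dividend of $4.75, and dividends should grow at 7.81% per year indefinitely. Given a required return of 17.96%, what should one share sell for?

Gordon growth model: P₀ = D₁/(r − g). D₁ = 4.75 × (1 + 0.0781) = 5.1210.
P₀ = 5.1210 / (0.1796 − 0.0781) = 5.1210 / 0.1015 = 50.4530

$50.45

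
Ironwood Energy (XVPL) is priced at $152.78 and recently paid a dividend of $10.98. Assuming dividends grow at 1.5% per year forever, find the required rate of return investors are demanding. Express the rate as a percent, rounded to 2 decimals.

8.79%

Rearranging the constant-growth DDM: r = D₁/P₀ + g.
D₁ = 10.98 × (1 + 0.015) = 11.1447.
r = 11.1447 / 152.78 + 0.015 = 0.07295 + 0.015 = 0.08795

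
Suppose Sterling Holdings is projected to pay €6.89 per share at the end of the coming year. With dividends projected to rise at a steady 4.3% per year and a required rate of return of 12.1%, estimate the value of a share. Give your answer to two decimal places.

Gordon growth model: P₀ = D₁/(r − g), with D₁ = 6.89 given directly.
P₀ = 6.8900 / (0.121 − 0.043) = 6.8900 / 0.078 = 88.3333

€88.33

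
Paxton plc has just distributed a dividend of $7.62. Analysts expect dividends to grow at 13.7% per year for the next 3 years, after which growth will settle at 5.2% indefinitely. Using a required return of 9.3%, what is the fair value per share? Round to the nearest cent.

$244.84

Two-stage DDM. Project D₁…D_3 at 0.137, terminal growth 0.052, discount at r = 0.093.
D_1 = 8.6639
D_2 = 9.8509
D_3 = 11.2005
Terminal value at t=3: TV = D_4/(r−g) = 11.7829/(0.093−0.052) = 287.3877
P₀ = 8.6639/(1+0.093)^1 + 9.8509/(1+0.093)^2 + 11.2005/(1+0.093)^3 + 287.3877/(1+0.093)^3 = 244.8442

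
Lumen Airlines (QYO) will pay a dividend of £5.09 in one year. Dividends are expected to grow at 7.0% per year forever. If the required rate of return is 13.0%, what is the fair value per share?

Gordon growth model: P₀ = D₁/(r − g), with D₁ = 5.09 given directly.
P₀ = 5.0900 / (0.13 − 0.07) = 5.0900 / 0.06 = 84.8333

£84.83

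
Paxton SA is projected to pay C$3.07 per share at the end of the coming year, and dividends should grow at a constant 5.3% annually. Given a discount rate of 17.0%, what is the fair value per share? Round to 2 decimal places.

Gordon growth model: P₀ = D₁/(r − g), with D₁ = 3.07 given directly.
P₀ = 3.0700 / (0.17 − 0.053) = 3.0700 / 0.117 = 26.2393

C$26.24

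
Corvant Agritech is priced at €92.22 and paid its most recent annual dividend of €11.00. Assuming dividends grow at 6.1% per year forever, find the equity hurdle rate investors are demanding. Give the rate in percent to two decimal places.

Rearranging the constant-growth DDM: r = D₁/P₀ + g.
D₁ = 11.00 × (1 + 0.061) = 11.6710.
r = 11.6710 / 92.22 + 0.061 = 0.12656 + 0.061 = 0.18756

18.76%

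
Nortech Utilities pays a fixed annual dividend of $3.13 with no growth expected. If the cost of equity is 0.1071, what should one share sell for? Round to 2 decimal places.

$29.23

Zero-growth DDM (perpetuity): P₀ = D/r = 3.13 / 0.1071 = 29.2250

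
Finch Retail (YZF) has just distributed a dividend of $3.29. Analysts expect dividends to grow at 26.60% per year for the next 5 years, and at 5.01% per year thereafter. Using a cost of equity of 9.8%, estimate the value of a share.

Two-stage DDM. Project D₁…D_5 at 0.266, terminal growth 0.0501, discount at r = 0.098.
D_1 = 4.1651
D_2 = 5.2731
D_3 = 6.6757
D_4 = 8.4514
D_5 = 10.6995
Terminal value at t=5: TV = D_6/(r−g) = 11.2356/(0.098−0.0501) = 234.5630
P₀ = 4.1651/(1+0.098)^1 + 5.2731/(1+0.098)^2 + 6.6757/(1+0.098)^3 + 8.4514/(1+0.098)^4 + 10.6995/(1+0.098)^5 + 234.5630/(1+0.098)^5 = 172.7056

$172.71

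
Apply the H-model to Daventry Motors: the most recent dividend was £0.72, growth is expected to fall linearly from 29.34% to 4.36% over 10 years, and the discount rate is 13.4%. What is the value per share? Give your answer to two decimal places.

H-model: P₀ = D₀[(1+g_L) + H(g_S−g_L)]/(r−g_L), with H = 10/2 = 5.
P₀ = 0.72 × [(1+0.0436) + 5×(0.2934−0.0436)] / (0.134−0.0436)
   = 0.72 × 2.2926 / 0.0904 = 18.2596

£18.26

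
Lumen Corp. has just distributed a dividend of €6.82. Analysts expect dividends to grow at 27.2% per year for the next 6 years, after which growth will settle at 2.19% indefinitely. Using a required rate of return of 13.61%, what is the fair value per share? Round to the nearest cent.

Two-stage DDM. Project D₁…D_6 at 0.272, terminal growth 0.0219, discount at r = 0.1361.
D_1 = 8.6750
D_2 = 11.0347
D_3 = 14.0361
D_4 = 17.8539
D_5 = 22.7101
D_6 = 28.8873
Terminal value at t=6: TV = D_7/(r−g) = 29.5199/(0.1361−0.0219) = 258.4933
P₀ = 8.6750/(1+0.1361)^1 + 11.0347/(1+0.1361)^2 + 14.0361/(1+0.1361)^3 + 17.8539/(1+0.1361)^4 + 22.7101/(1+0.1361)^5 + 28.8873/(1+0.1361)^6 + 258.4933/(1+0.1361)^6 = 182.1191

€182.12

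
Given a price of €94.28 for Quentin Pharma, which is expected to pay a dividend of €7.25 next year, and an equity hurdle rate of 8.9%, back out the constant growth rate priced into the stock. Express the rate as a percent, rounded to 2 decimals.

1.21%

From P₀ = D₁/(r − g), the implied growth is g = r − D₁/P₀.
g = 0.089 − 7.25/94.28 = 0.089 − 0.07690 = 0.01210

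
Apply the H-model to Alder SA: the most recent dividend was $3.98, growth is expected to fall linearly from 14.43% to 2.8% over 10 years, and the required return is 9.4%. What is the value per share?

H-model: P₀ = D₀[(1+g_L) + H(g_S−g_L)]/(r−g_L), with H = 10/2 = 5.
P₀ = 3.98 × [(1+0.028) + 5×(0.1443−0.028)] / (0.094−0.028)
   = 3.98 × 1.6095 / 0.066 = 97.0577

$97.06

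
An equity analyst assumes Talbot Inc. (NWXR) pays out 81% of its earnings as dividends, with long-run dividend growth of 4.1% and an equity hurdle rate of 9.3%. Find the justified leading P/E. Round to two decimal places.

15.58

Justified leading P/E = b/(r−g) = 0.81/(0.093−0.041) = 15.5769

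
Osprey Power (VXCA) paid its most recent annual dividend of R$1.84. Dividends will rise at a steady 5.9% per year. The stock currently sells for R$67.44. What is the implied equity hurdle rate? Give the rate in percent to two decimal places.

Rearranging the constant-growth DDM: r = D₁/P₀ + g.
D₁ = 1.84 × (1 + 0.059) = 1.9486.
r = 1.9486 / 67.44 + 0.059 = 0.02889 + 0.059 = 0.08789

8.79%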